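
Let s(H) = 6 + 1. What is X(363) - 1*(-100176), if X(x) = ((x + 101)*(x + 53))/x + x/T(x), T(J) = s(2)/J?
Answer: 303730531/2541 ≈ 1.1953e+5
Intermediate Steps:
s(H) = 7
T(J) = 7/J
X(x) = x²/7 + (53 + x)*(101 + x)/x (X(x) = ((x + 101)*(x + 53))/x + x/((7/x)) = ((101 + x)*(53 + x))/x + x*(x/7) = ((53 + x)*(101 + x))/x + x²/7 = (53 + x)*(101 + x)/x + x²/7 = x²/7 + (53 + x)*(101 + x)/x)
X(363) - 1*(-100176) = (154 + 363 + 5353/363 + (⅐)*363²) - 1*(-100176) = (154 + 363 + 5353*(1/363) + (⅐)*131769) + 100176 = (154 + 363 + 5353/363 + 131769/7) + 100176 = 49183315/2541 + 100176 = 303730531/2541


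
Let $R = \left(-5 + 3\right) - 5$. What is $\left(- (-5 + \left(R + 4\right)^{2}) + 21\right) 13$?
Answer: $221$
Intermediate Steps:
$R = -7$ ($R = -2 - 5 = -7$)
$\left(- (-5 + \left(R + 4\right)^{2}) + 21\right) 13 = \left(- (-5 + \left(-7 + 4\right)^{2}) + 21\right) 13 = \left(- (-5 + \left(-3\right)^{2}) + 21\right) 13 = \left(- (-5 + 9) + 21\right) 13 = \left(\left(-1\right) 4 + 21\right) 13 = \left(-4 + 21\right) 13 = 17 \cdot 13 = 221$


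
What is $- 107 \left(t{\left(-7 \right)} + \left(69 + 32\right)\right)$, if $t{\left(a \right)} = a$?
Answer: $-10058$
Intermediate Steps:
$- 107 \left(t{\left(-7 \right)} + \left(69 + 32\right)\right) = - 107 \left(-7 + \left(69 + 32\right)\right) = - 107 \left(-7 + 101\right) = \left(-107\right) 94 = -10058$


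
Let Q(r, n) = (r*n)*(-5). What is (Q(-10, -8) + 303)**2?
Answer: 9409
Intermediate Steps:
Q(r, n) = -5*n*r (Q(r, n) = (n*r)*(-5) = -5*n*r)
(Q(-10, -8) + 303)**2 = (-5*(-8)*(-10) + 303)**2 = (-400 + 303)**2 = (-97)**2 = 9409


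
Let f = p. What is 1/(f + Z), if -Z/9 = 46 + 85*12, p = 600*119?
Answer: 1/61806 ≈ 1.6180e-5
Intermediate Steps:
p = 71400
f = 71400
Z = -9594 (Z = -9*(46 + 85*12) = -9*(46 + 1020) = -9*1066 = -9594)
1/(f + Z) = 1/(71400 - 9594) = 1/61806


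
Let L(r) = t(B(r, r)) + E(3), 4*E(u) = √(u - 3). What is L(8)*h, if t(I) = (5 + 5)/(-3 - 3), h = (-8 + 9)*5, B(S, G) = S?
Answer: -25/3 ≈ -8.3333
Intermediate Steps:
E(u) = √(-3 + u)/4 (E(u) = √(u - 3)/4 = √(-3 + u)/4)
h = 5 (h = 1*5 = 5)
t(I) = -5/3 (t(I) = 10/(-6) = 10*(-⅙) = -5/3)
L(r) = -5/3 (L(r) = -5/3 + √(-3 + 3)/4 = -5/3 + √0/4 = -5/3 + (¼)*0 = -5/3 + 0 = -5/3)
L(8)*h = -5/3*5 = -25/3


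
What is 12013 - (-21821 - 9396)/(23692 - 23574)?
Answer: 1448751/118 ≈ 12278.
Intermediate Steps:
12013 - (-21821 - 9396)/(23692 - 23574) = 12013 - (-31217)/118 = 12013 - 1*(-31217/118) = 12013 + 31217/118 = 1448751/118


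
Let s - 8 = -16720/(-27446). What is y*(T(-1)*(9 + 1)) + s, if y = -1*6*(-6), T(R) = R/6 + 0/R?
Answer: -705236/13723 ≈ -51.391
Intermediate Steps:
T(R) = R/6 (T(R) = R*(⅙) + 0 = R/6 + 0 = R/6)
s = 118144/13723 (s = 8 - 16720/(-27446) = 8 - 16720*(-1/27446) = 8 + 8360/13723 = 118144/13723 ≈ 8.6092)
y = 36 (y = -6*(-6) = 36)
y*(T(-1)*(9 + 1)) + s = 36*(((⅙)*(-1))*(9 + 1)) + 118144/13723 = 36*(-⅙*10) + 118144/13723 = 36*(-5/3) + 118144/13723 = -60 + 118144/13723 = -705236/13723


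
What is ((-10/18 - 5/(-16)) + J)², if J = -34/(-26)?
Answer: 3972049/3504384 ≈ 1.1335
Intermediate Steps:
J = 17/13 (J = -34*(-1/26) = 17/13 ≈ 1.3077)
((-10/18 - 5/(-16)) + J)² = ((-10/18 - 5/(-16)) + 17/13)² = ((-10*1/18 - 5*(-1/16)) + 17/13)² = ((-5/9 + 5/16) + 17/13)² = (-35/144 + 17/13)² = (1993/1872)² = 3972049/3504384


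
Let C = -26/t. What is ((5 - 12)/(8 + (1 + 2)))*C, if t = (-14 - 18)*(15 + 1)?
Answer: -91/2816 ≈ -0.032315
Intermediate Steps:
t = -512 (t = -32*16 = -512)
C = 13/256 (C = -26/(-512) = -26*(-1/512) = 13/256 ≈ 0.050781)
((5 - 12)/(8 + (1 + 2)))*C = ((5 - 12)/(8 + (1 + 2)))*(13/256) = -7/(8 + 3)*(13/256) = -7/11*(13/256) = -7*1/11*(13/256) = -7/11*13/256 = -91/2816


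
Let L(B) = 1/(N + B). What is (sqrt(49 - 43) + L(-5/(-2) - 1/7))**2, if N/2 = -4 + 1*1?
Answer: 15802/2601 - 28*sqrt(6)/51 ≈ 4.7305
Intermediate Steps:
N = -6 (N = 2*(-4 + 1*1) = 2*(-4 + 1) = 2*(-3) = -6)
L(B) = 1/(-6 + B)
(sqrt(49 - 43) + L(-5/(-2) - 1/7))**2 = (sqrt(49 - 43) + 1/(-6 + (-5/(-2) - 1/7)))**2 = (sqrt(6) + 1/(-6 + (-5*(-1/2) - 1*1/7)))**2 = (sqrt(6) + 1/(-6 + (5/2 - 1/7)))**2 = (sqrt(6) + 1/(-6 + 33/14))**2 = (sqrt(6) + 1/(-51/14))**2 = (sqrt(6) - 14/51)**2 = (-14/51 + sqrt(6))**2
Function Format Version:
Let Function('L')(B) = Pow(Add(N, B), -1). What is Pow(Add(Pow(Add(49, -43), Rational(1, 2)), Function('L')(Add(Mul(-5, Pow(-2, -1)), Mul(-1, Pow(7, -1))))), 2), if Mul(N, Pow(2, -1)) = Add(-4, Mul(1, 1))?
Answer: Add(Rational(15802, 2601), Mul(Rational(-28, 51), Pow(6, Rational(1, 2)))) ≈ 4.7305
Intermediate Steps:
N = -6 (N = Mul(2, Add(-4, Mul(1, 1))) = Mul(2, Add(-4, 1)) = Mul(2, -3) = -6)
Function('L')(B) = Pow(Add(-6, B), -1)
Pow(Add(Pow(Add(49, -43), Rational(1, 2)), Function('L')(Add(Mul(-5, Pow(-2, -1)), Mul(-1, Pow(7, -1))))), 2) = Pow(Add(Pow(Add(49, -43), Rational(1, 2)), Pow(Add(-6, Add(Mul(-5, Pow(-2, -1)), Mul(-1, Pow(7, -1)))), -1)), 2) = Pow(Add(Pow(6, Rational(1, 2)), Pow(Add(-6, Add(Mul(-5, Rational(-1, 2)), Mul(-1, Rational(1, 7)))), -1)), 2) = Pow(Add(Pow(6, Rational(1, 2)), Pow(Add(-6, Add(Rational(5, 2), Rational(-1, 7))), -1)), 2) = Pow(Add(Pow(6, Rational(1, 2)), Pow(Add(-6, Rational(33, 14)), -1)), 2) = Pow(Add(Pow(6, Rational(1, 2)), Pow(Rational(-51, 14), -1)), 2) = Pow(Add(Pow(6, Rational(1, 2)), Rational(-14, 51)), 2) = Pow(Add(Rational(-14, 51), Pow(6, Rational(1, 2))), 2)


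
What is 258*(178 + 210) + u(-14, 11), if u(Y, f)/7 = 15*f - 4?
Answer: 101231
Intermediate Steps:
u(Y, f) = -28 + 105*f (u(Y, f) = 7*(15*f - 4) = 7*(-4 + 15*f) = -28 + 105*f)
258*(178 + 210) + u(-14, 11) = 258*(178 + 210) + (-28 + 105*11) = 258*388 + (-28 + 1155) = 100104 + 1127 = 101231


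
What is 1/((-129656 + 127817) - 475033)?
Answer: -1/476872 ≈ -2.0970e-6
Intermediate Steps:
1/((-129656 + 127817) - 475033) = 1/(-1839 - 475033) = 1/(-476872) = -1/476872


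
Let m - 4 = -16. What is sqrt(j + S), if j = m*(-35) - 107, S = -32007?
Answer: I*sqrt(31694) ≈ 178.03*I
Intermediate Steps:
m = -12 (m = 4 - 16 = -12)
j = 313 (j = -12*(-35) - 107 = 420 - 107 = 313)
sqrt(j + S) = sqrt(313 - 32007) = sqrt(-31694) = I*sqrt(31694)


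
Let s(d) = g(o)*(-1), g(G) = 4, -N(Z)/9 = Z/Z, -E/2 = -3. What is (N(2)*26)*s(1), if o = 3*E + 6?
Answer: 936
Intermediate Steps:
E = 6 (E = -2*(-3) = 6)
N(Z) = -9 (N(Z) = -9*Z/Z = -9*1 = -9)
o = 24 (o = 3*6 + 6 = 18 + 6 = 24)
s(d) = -4 (s(d) = 4*(-1) = -4)
(N(2)*26)*s(1) = -9*26*(-4) = -234*(-4) = 936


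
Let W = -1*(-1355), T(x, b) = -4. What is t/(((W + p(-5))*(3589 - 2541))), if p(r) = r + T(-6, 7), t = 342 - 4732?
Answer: -2195/705304 ≈ -0.0031121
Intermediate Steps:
W = 1355
t = -4390
p(r) = -4 + r (p(r) = r - 4 = -4 + r)
t/(((W + p(-5))*(3589 - 2541))) = -4390*1/((1355 + (-4 - 5))*(3589 - 2541)) = -4390*1/(1048*(1355 - 9)) = -4390/(1346*1048) = -4390/1410608 = -4390*1/1410608 = -2195/705304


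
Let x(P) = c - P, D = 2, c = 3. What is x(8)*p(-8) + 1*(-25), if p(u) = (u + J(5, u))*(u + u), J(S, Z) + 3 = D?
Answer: -745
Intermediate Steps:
x(P) = 3 - P
J(S, Z) = -1 (J(S, Z) = -3 + 2 = -1)
p(u) = 2*u*(-1 + u) (p(u) = (u - 1)*(u + u) = (-1 + u)*(2*u) = 2*u*(-1 + u))
x(8)*p(-8) + 1*(-25) = (3 - 1*8)*(2*(-8)*(-1 - 8)) + 1*(-25) = (3 - 8)*(2*(-8)*(-9)) - 25 = -5*144 - 25 = -720 - 25 = -745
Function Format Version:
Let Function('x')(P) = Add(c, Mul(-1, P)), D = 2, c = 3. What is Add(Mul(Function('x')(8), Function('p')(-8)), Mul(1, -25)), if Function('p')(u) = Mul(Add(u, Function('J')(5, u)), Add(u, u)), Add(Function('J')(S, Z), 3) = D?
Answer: -745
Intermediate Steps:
Function('x')(P) = Add(3, Mul(-1, P))
Function('J')(S, Z) = -1 (Function('J')(S, Z) = Add(-3, 2) = -1)
Function('p')(u) = Mul(2, u, Add(-1, u)) (Function('p')(u) = Mul(Add(u, -1), Add(u, u)) = Mul(Add(-1, u), Mul(2, u)) = Mul(2, u, Add(-1, u)))
Add(Mul(Function('x')(8), Function('p')(-8)), Mul(1, -25)) = Add(Mul(Add(3, Mul(-1, 8)), Mul(2, -8, Add(-1, -8))), Mul(1, -25)) = Add(Mul(Add(3, -8), Mul(2, -8, -9)), -25) = Add(Mul(-5, 144), -25) = Add(-720, -25) = -745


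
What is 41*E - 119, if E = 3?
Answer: 4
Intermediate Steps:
41*E - 119 = 41*3 - 119 = 123 - 119 = 4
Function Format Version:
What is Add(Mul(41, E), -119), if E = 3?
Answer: 4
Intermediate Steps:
Add(Mul(41, E), -119) = Add(Mul(41, 3), -119) = Add(123, -119) = 4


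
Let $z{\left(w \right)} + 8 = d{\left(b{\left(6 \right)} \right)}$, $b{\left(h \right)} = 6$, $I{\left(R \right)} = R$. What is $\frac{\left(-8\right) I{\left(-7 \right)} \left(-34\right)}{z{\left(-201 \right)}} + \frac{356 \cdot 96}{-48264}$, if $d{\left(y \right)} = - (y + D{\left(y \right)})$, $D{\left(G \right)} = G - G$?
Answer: $\frac{272072}{2011} \approx 135.29$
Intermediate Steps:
$D{\left(G \right)} = 0$
$d{\left(y \right)} = - y$ ($d{\left(y \right)} = - (y + 0) = - y$)
$z{\left(w \right)} = -14$ ($z{\left(w \right)} = -8 - 6 = -14$)
$\frac{\left(-8\right) I{\left(-7 \right)} \left(-34\right)}{z{\left(-201 \right)}} + \frac{356 \cdot 96}{-48264} = \frac{\left(-8\right) \left(\left(-7\right) \left(-34\right)\right)}{-14} + \frac{356 \cdot 96}{-48264} = \left(-8\right) 238 \left(- \frac{1}{14}\right) + 34176 \left(- \frac{1}{48264}\right) = \left(-1904\right) \left(- \frac{1}{14}\right) - \frac{1424}{2011} = 136 - \frac{1424}{2011} = \frac{272072}{2011}$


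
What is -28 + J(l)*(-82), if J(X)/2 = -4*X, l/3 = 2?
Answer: 3908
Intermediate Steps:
l = 6 (l = 3*2 = 6)
J(X) = -8*X (J(X) = 2*(-4*X) = -8*X)
-28 + J(l)*(-82) = -28 - 8*6*(-82) = -28 - 48*(-82) = -28 + 3936 = 3908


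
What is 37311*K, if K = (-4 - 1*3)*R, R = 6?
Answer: -1567062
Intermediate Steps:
K = -42 (K = (-4 - 1*3)*6 = (-4 - 3)*6 = -7*6 = -42)
37311*K = 37311*(-42) = -1567062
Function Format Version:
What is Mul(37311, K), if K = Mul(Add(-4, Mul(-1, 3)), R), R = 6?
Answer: -1567062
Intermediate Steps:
K = -42 (K = Mul(Add(-4, Mul(-1, 3)), 6) = Mul(Add(-4, -3), 6) = Mul(-7, 6) = -42)
Mul(37311, K) = Mul(37311, -42) = -1567062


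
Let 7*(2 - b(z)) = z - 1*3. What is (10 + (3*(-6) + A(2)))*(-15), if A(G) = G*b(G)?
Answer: 390/7 ≈ 55.714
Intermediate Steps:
b(z) = 17/7 - z/7 (b(z) = 2 - (z - 1*3)/7 = 2 - (z - 3)/7 = 2 - (-3 + z)/7 = 2 + (3/7 - z/7) = 17/7 - z/7)
A(G) = G*(17/7 - G/7)
(10 + (3*(-6) + A(2)))*(-15) = (10 + (3*(-6) + (⅐)*2*(17 - 1*2)))*(-15) = (10 + (-18 + (⅐)*2*(17 - 2)))*(-15) = (10 + (-18 + (⅐)*2*15))*(-15) = (10 + (-18 + 30/7))*(-15) = (10 - 96/7)*(-15) = -26/7*(-15) = 390/7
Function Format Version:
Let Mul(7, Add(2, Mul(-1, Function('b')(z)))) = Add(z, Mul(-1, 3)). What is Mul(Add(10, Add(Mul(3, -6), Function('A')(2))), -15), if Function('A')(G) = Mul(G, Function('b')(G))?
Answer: Rational(390, 7) ≈ 55.714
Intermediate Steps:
Function('b')(z) = Add(Rational(17, 7), Mul(Rational(-1, 7), z)) (Function('b')(z) = Add(2, Mul(Rational(-1, 7), Add(z, Mul(-1, 3)))) = Add(2, Mul(Rational(-1, 7), Add(z, -3))) = Add(2, Mul(Rational(-1, 7), Add(-3, z))) = Add(2, Add(Rational(3, 7), Mul(Rational(-1, 7), z))) = Add(Rational(17, 7), Mul(Rational(-1, 7), z)))
Function('A')(G) = Mul(G, Add(Rational(17, 7), Mul(Rational(-1, 7), G)))
Mul(Add(10, Add(Mul(3, -6), Function('A')(2))), -15) = Mul(Add(10, Add(Mul(3, -6), Mul(Rational(1, 7), 2, Add(17, Mul(-1, 2))))), -15) = Mul(Add(10, Add(-18, Mul(Rational(1, 7), 2, Add(17, -2)))), -15) = Mul(Add(10, Add(-18, Mul(Rational(1, 7), 2, 15))), -15) = Mul(Add(10, Add(-18, Rational(30, 7))), -15) = Mul(Add(10, Rational(-96, 7)), -15) = Mul(Rational(-26, 7), -15) = Rational(390, 7)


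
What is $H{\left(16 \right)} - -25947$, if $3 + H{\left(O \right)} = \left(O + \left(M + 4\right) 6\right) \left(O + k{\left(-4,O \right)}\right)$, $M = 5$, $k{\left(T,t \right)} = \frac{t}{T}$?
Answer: $26784$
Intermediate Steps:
$H{\left(O \right)} = -3 + \frac{3 O \left(54 + O\right)}{4}$ ($H{\left(O \right)} = -3 + \left(O + \left(5 + 4\right) 6\right) \left(O + \frac{O}{-4}\right) = -3 + \left(O + 9 \cdot 6\right) \left(O + O \left(- \frac{1}{4}\right)\right) = -3 + \left(O + 54\right) \left(O - \frac{O}{4}\right) = -3 + \left(54 + O\right) \frac{3 O}{4} = -3 + \frac{3 O \left(54 + O\right)}{4}$)
$H{\left(16 \right)} - -25947 = \left(-3 + \frac{3 \cdot 16^{2}}{4} + \frac{81}{2} \cdot 16\right) - -25947 = \left(-3 + \frac{3}{4} \cdot 256 + 648\right) + 25947 = \left(-3 + 192 + 648\right) + 25947 = 837 + 25947 = 26784$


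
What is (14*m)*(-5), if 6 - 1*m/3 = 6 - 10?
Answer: -2100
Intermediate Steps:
m = 30 (m = 18 - 3*(6 - 10) = 18 - 3*(-4) = 18 + 12 = 30)
(14*m)*(-5) = (14*30)*(-5) = 420*(-5) = -2100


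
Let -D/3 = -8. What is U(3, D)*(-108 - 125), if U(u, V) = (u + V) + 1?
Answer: -6524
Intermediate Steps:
D = 24 (D = -3*(-8) = 24)
U(u, V) = 1 + V + u (U(u, V) = (V + u) + 1 = 1 + V + u)
U(3, D)*(-108 - 125) = (1 + 24 + 3)*(-108 - 125) = 28*(-233) = -6524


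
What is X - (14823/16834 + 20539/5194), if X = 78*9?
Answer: 15239296151/21858949 ≈ 697.17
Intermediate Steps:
X = 702
X - (14823/16834 + 20539/5194) = 702 - (14823/16834 + 20539/5194) = 702 - 1*105686047/21858949 = 702 - 105686047/21858949 = 15239296151/21858949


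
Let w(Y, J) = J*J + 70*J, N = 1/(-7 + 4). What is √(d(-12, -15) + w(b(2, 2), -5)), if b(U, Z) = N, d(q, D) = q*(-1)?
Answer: I*√313 ≈ 17.692*I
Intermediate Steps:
d(q, D) = -q
N = -⅓ (N = 1/(-3) = -⅓ ≈ -0.33333)
b(U, Z) = -⅓
w(Y, J) = J² + 70*J
√(d(-12, -15) + w(b(2, 2), -5)) = √(-1*(-12) - 5*(70 - 5)) = √(12 - 5*65) = √(12 - 325) = √(-313) = I*√313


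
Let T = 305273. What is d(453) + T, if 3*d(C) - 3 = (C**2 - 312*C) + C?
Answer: 326716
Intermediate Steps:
d(C) = 1 - 311*C/3 + C**2/3 (d(C) = 1 + ((C**2 - 312*C) + C)/3 = 1 + (C**2 - 311*C)/3 = 1 + (-311*C/3 + C**2/3) = 1 - 311*C/3 + C**2/3)
d(453) + T = (1 - 311/3*453 + (1/3)*453**2) + 305273 = (1 - 46961 + (1/3)*205209) + 305273 = (1 - 46961 + 68403) + 305273 = 21443 + 305273 = 326716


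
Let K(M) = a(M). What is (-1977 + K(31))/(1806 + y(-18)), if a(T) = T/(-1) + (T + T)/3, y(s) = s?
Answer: -2981/2682 ≈ -1.1115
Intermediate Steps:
a(T) = -T/3 (a(T) = T*(-1) + (2*T)*(1/3) = -T + 2*T/3 = -T/3)
K(M) = -M/3
(-1977 + K(31))/(1806 + y(-18)) = (-1977 - 1/3*31)/(1806 - 18) = (-1977 - 31/3)/1788 = -5962/3*1/1788 = -2981/2682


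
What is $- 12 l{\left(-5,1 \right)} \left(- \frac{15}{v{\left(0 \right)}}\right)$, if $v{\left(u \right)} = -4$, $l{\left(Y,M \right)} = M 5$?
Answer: $-225$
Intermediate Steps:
$l{\left(Y,M \right)} = 5 M$
$- 12 l{\left(-5,1 \right)} \left(- \frac{15}{v{\left(0 \right)}}\right) = - 12 \cdot 5 \cdot 1 \left(- \frac{15}{-4}\right) = \left(-12\right) 5 \left(\left(-15\right) \left(- \frac{1}{4}\right)\right) = \left(-60\right) \frac{15}{4} = -225$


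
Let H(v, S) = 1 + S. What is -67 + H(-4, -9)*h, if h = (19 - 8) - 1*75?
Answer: 445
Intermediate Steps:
h = -64 (h = 11 - 75 = -64)
-67 + H(-4, -9)*h = -67 + (1 - 9)*(-64) = -67 - 8*(-64) = -67 + 512 = 445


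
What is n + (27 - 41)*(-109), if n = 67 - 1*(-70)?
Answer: 1663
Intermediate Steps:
n = 137 (n = 67 + 70 = 137)
n + (27 - 41)*(-109) = 137 + (27 - 41)*(-109) = 137 - 14*(-109) = 137 + 1526 = 1663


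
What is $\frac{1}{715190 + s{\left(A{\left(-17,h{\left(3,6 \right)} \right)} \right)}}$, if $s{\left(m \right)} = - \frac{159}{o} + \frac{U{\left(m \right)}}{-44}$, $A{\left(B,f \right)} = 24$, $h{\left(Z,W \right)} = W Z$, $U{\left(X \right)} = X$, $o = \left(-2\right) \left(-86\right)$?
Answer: $\frac{1892}{1353136699} \approx 1.3982 \cdot 10^{-6}$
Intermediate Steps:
$o = 172$
$s{\left(m \right)} = - \frac{159}{172} - \frac{m}{44}$ ($s{\left(m \right)} = - \frac{159}{172} + \frac{m}{-44} = \left(-159\right) \frac{1}{172} + m \left(- \frac{1}{44}\right) = - \frac{159}{172} - \frac{m}{44}$)
$\frac{1}{715190 + s{\left(A{\left(-17,h{\left(3,6 \right)} \right)} \right)}} = \frac{1}{715190 - \frac{2781}{1892}} = \frac{1}{\frac{1353136699}{1892}} = \frac{1892}{1353136699}$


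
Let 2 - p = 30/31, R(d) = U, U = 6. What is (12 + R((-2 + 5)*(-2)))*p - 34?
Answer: -478/31 ≈ -15.419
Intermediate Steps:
R(d) = 6
p = 32/31 (p = 2 - 30/31 = 32/31 ≈ 1.0323)
(12 + R((-2 + 5)*(-2)))*p - 34 = (12 + 6)*(32/31) - 34 = 18*(32/31) - 34 = 576/31 - 34 = -478/31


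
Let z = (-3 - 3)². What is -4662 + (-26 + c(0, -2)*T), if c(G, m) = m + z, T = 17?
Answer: -4110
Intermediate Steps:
z = 36 (z = (-6)² = 36)
c(G, m) = 36 + m (c(G, m) = m + 36 = 36 + m)
-4662 + (-26 + c(0, -2)*T) = -4662 + (-26 + (36 - 2)*17) = -4662 + (-26 + 34*17) = -4662 + (-26 + 578) = -4662 + 552 = -4110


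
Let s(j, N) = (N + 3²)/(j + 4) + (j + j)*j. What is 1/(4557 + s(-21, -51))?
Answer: 17/92505 ≈ 0.00018377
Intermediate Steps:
s(j, N) = 2*j² + (9 + N)/(4 + j) (s(j, N) = (N + 9)/(4 + j) + (2*j)*j = (9 + N)/(4 + j) + 2*j² = 2*j² + (9 + N)/(4 + j))
1/(4557 + s(-21, -51)) = 1/(4557 + (9 - 51 + 2*(-21)³ + 8*(-21)²)/(4 - 21)) = 1/(4557 + (9 - 51 + 2*(-9261) + 8*441)/(-17)) = 1/(4557 - (9 - 51 - 18522 + 3528)/17) = 1/(4557 - 1/17*(-15036)) = 1/(4557 + 15036/17) = 1/(92505/17) = 17/92505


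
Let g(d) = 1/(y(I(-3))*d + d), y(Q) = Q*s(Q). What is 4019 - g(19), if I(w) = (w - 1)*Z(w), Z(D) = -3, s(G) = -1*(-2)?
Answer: 1909024/475 ≈ 4019.0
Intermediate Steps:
s(G) = 2
I(w) = 3 - 3*w (I(w) = (w - 1)*(-3) = (-1 + w)*(-3) = 3 - 3*w)
y(Q) = 2*Q (y(Q) = Q*2 = 2*Q)
g(d) = 1/(25*d) (g(d) = 1/((2*(3 - 3*(-3)))*d + d) = 1/((2*(3 + 9))*d + d) = 1/((2*12)*d + d) = 1/(24*d + d) = 1/(25*d))
4019 - g(19) = 4019 - 1/(25*19) = 4019 - 1*1/475 = 4019 - 1/475 = 1909024/475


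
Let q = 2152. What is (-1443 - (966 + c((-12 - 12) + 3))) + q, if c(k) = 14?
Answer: -271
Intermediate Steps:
(-1443 - (966 + c((-12 - 12) + 3))) + q = (-1443 - (966 + 14)) + 2152 = (-1443 - 1*980) + 2152 = (-1443 - 980) + 2152 = -2423 + 2152 = -271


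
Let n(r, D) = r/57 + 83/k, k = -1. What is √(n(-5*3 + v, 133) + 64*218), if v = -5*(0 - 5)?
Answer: √45060951/57 ≈ 117.77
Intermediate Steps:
v = 25 (v = -5*(-5) = 25)
n(r, D) = -83 + r/57 (n(r, D) = r/57 + 83/(-1) = r*(1/57) + 83*(-1) = r/57 - 83 = -83 + r/57)
√(n(-5*3 + v, 133) + 64*218) = √((-83 + (-5*3 + 25)/57) + 64*218) = √((-83 + (-15 + 25)/57) + 13952) = √((-83 + (1/57)*10) + 13952) = √((-83 + 10/57) + 13952) = √(-4721/57 + 13952) = √(790543/57) = √45060951/57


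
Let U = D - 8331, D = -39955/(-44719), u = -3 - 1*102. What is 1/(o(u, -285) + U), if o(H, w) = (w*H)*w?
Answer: -44719/381764095409 ≈ -1.1714e-7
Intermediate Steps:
u = -105 (u = -3 - 102 = -105)
D = 39955/44719 (D = -39955*(-1/44719) = 39955/44719 ≈ 0.89347)
U = -372514034/44719 (U = 39955/44719 - 8331 = -372514034/44719 ≈ -8330.1)
o(H, w) = H*w**2 (o(H, w) = (H*w)*w = H*w**2)
1/(o(u, -285) + U) = 1/(-105*(-285)**2 - 372514034/44719) = 1/(-105*81225 - 372514034/44719) = 1/(-8528625 - 372514034/44719) = 1/(-381764095409/44719) = -44719/381764095409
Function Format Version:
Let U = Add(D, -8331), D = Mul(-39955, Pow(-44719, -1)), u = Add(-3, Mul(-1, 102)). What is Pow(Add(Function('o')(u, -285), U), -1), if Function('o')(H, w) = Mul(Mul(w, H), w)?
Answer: Rational(-44719, 381764095409) ≈ -1.1714e-7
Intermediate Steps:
u = -105 (u = Add(-3, -102) = -105)
D = Rational(39955, 44719) (D = Mul(-39955, Rational(-1, 44719)) = Rational(39955, 44719) ≈ 0.89347)
U = Rational(-372514034, 44719) (U = Add(Rational(39955, 44719), -8331) = Rational(-372514034, 44719) ≈ -8330.1)
Function('o')(H, w) = Mul(H, Pow(w, 2)) (Function('o')(H, w) = Mul(Mul(H, w), w) = Mul(H, Pow(w, 2)))
Pow(Add(Function('o')(u, -285), U), -1) = Pow(Add(Mul(-105, Pow(-285, 2)), Rational(-372514034, 44719)), -1) = Pow(Add(Mul(-105, 81225), Rational(-372514034, 44719)), -1) = Pow(Add(-8528625, Rational(-372514034, 44719)), -1) = Pow(Rational(-381764095409, 44719), -1) = Rational(-44719, 381764095409)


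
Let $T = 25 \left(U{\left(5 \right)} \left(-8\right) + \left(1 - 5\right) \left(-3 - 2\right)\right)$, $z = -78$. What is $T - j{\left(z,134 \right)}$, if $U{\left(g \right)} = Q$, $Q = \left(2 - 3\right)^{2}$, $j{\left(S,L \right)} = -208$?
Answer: $508$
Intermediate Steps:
$Q = 1$ ($Q = \left(-1\right)^{2} = 1$)
$U{\left(g \right)} = 1$
$T = 300$ ($T = 25 \left(1 \left(-8\right) + \left(1 - 5\right) \left(-3 - 2\right)\right) = 25 \left(-8 - -20\right) = 25 \left(-8 + 20\right) = 25 \cdot 12 = 300$)
$T - j{\left(z,134 \right)} = 300 - -208 = 300 + 208 = 508$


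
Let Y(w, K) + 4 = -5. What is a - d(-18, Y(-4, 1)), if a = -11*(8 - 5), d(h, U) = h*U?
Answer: -195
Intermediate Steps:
Y(w, K) = -9 (Y(w, K) = -4 - 5 = -9)
d(h, U) = U*h
a = -33 (a = -11*3 = -33)
a - d(-18, Y(-4, 1)) = -33 - (-9)*(-18) = -33 - 1*162 = -33 - 162 = -195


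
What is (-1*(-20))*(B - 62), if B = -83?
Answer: -2900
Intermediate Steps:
(-1*(-20))*(B - 62) = (-1*(-20))*(-83 - 62) = 20*(-145) = -2900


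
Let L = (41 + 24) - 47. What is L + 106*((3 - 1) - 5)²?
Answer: 972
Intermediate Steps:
L = 18 (L = 65 - 47 = 18)
L + 106*((3 - 1) - 5)² = 18 + 106*((3 - 1) - 5)² = 18 + 106*(2 - 5)² = 18 + 106*(-3)² = 18 + 106*9 = 18 + 954 = 972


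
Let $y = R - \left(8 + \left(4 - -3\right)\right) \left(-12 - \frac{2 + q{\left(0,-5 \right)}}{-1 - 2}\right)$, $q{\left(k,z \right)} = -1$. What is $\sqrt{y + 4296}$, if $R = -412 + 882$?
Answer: $9 \sqrt{61} \approx 70.292$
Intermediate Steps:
$R = 470$
$y = 645$ ($y = 470 - \left(8 + \left(4 - -3\right)\right) \left(-12 - \frac{2 - 1}{-1 - 2}\right) = 470 - \left(8 + \left(4 + 3\right)\right) \left(-12 - 1 \frac{1}{-3}\right) = 470 - \left(8 + 7\right) \left(-12 - 1 \left(- \frac{1}{3}\right)\right) = 470 - 15 \left(-12 - - \frac{1}{3}\right) = 470 - 15 \left(-12 + \frac{1}{3}\right) = 470 - 15 \left(- \frac{35}{3}\right) = 470 - -175 = 470 + 175 = 645$)
$\sqrt{y + 4296} = \sqrt{645 + 4296} = \sqrt{4941} = 9 \sqrt{61}$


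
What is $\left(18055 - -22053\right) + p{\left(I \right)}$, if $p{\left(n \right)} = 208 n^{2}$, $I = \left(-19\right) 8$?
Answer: $4845740$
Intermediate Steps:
$I = -152$
$\left(18055 - -22053\right) + p{\left(I \right)} = \left(18055 - -22053\right) + 208 \left(-152\right)^{2} = \left(18055 + 22053\right) + 208 \cdot 23104 = 40108 + 4805632 = 4845740$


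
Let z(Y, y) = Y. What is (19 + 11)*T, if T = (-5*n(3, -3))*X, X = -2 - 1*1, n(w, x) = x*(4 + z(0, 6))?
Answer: -5400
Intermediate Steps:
n(w, x) = 4*x (n(w, x) = x*(4 + 0) = x*4 = 4*x)
X = -3 (X = -2 - 1 = -3)
T = -180 (T = -20*(-3)*(-3) = -5*(-12)*(-3) = 60*(-3) = -180)
(19 + 11)*T = (19 + 11)*(-180) = 30*(-180) = -5400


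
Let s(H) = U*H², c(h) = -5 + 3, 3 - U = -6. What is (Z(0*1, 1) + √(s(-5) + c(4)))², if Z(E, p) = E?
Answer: 223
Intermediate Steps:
U = 9 (U = 3 - 1*(-6) = 3 + 6 = 9)
c(h) = -2
s(H) = 9*H²
(Z(0*1, 1) + √(s(-5) + c(4)))² = (0*1 + √(9*(-5)² - 2))² = (0 + √(9*25 - 2))² = (0 + √(225 - 2))² = (0 + √223)² = (√223)² = 223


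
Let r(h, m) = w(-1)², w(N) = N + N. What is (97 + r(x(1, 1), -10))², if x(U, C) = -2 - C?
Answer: 10201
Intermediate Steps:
w(N) = 2*N
r(h, m) = 4 (r(h, m) = (2*(-1))² = (-2)² = 4)
(97 + r(x(1, 1), -10))² = (97 + 4)² = 101² = 10201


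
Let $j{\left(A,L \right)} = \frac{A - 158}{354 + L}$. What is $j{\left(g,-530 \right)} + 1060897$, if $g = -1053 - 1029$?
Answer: $\frac{11670007}{11} \approx 1.0609 \cdot 10^{6}$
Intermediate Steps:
$g = -2082$ ($g = -1053 - 1029 = -2082$)
$j{\left(A,L \right)} = \frac{-158 + A}{354 + L}$
$j{\left(g,-530 \right)} + 1060897 = \frac{-158 - 2082}{354 - 530} + 1060897 = \frac{1}{-176} \left(-2240\right) + 1060897 = \left(- \frac{1}{176}\right) \left(-2240\right) + 1060897 = \frac{140}{11} + 1060897 = \frac{11670007}{11}$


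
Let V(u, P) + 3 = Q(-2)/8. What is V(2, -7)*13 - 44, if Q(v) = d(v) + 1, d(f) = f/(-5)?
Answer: -3229/40 ≈ -80.725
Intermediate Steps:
d(f) = -f/5 (d(f) = f*(-⅕) = -f/5)
Q(v) = 1 - v/5 (Q(v) = -v/5 + 1 = 1 - v/5)
V(u, P) = -113/40 (V(u, P) = -3 + (1 - ⅕*(-2))/8 = -3 + (1 + ⅖)*(⅛) = -3 + (7/5)*(⅛) = -3 + 7/40 = -113/40)
V(2, -7)*13 - 44 = -113/40*13 - 44 = -1469/40 - 44 = -3229/40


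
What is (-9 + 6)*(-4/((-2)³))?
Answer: -3/2 ≈ -1.5000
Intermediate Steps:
(-9 + 6)*(-4/((-2)³)) = -(-12)/(-8) = -(-12)*(-1)/8 = -3*½ = -3/2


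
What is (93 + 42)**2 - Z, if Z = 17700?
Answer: 525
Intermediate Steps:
(93 + 42)**2 - Z = (93 + 42)**2 - 1*17700 = 135**2 - 17700 = 18225 - 17700 = 525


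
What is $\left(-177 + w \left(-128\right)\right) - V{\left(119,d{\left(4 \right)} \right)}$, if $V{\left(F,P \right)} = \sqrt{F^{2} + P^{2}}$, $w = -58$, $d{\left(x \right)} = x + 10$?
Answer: $7247 - 7 \sqrt{293} \approx 7127.2$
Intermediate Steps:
$d{\left(x \right)} = 10 + x$
$\left(-177 + w \left(-128\right)\right) - V{\left(119,d{\left(4 \right)} \right)} = \left(-177 - -7424\right) - \sqrt{119^{2} + \left(10 + 4\right)^{2}} = \left(-177 + 7424\right) - \sqrt{14161 + 14^{2}} = 7247 - \sqrt{14161 + 196} = 7247 - \sqrt{14357} = 7247 - 7 \sqrt{293}$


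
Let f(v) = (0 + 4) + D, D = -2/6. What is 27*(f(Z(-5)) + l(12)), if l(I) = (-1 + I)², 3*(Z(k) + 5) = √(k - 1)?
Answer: 3366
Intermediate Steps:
D = -⅓ (D = -2*⅙ = -⅓ ≈ -0.33333)
Z(k) = -5 + √(-1 + k)/3 (Z(k) = -5 + √(k - 1)/3 = -5 + √(-1 + k)/3)
f(v) = 11/3 (f(v) = (0 + 4) - ⅓ = 4 - ⅓ = 11/3)
27*(f(Z(-5)) + l(12)) = 27*(11/3 + (-1 + 12)²) = 27*(11/3 + 11²) = 27*(11/3 + 121) = 27*(374/3) = 3366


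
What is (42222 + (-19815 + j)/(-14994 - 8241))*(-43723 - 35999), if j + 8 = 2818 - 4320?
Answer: -5214081856026/1549 ≈ -3.3661e+9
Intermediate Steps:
j = -1510 (j = -8 + (2818 - 4320) = -8 - 1502 = -1510)
(42222 + (-19815 + j)/(-14994 - 8241))*(-43723 - 35999) = (42222 + (-19815 - 1510)/(-14994 - 8241))*(-43723 - 35999) = (42222 - 21325/(-23235))*(-79722) = (42222 - 21325*(-1/23235))*(-79722) = (42222 + 4265/4647)*(-79722) = (196209899/4647)*(-79722) = -5214081856026/1549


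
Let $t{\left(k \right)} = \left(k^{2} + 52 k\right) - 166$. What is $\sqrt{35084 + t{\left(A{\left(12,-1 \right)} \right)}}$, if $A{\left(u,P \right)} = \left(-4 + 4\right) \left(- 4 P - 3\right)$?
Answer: $\sqrt{34918} \approx 186.86$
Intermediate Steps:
$A{\left(u,P \right)} = 0$ ($A{\left(u,P \right)} = 0 \left(-3 - 4 P\right) = 0$)
$t{\left(k \right)} = -166 + k^{2} + 52 k$
$\sqrt{35084 + t{\left(A{\left(12,-1 \right)} \right)}} = \sqrt{35084 + \left(-166 + 0^{2} + 52 \cdot 0\right)} = \sqrt{35084 + \left(-166 + 0 + 0\right)} = \sqrt{35084 - 166} = \sqrt{34918}$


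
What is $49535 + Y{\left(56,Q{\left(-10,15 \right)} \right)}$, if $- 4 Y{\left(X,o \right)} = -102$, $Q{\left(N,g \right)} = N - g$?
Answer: $\frac{99121}{2} \approx 49561.0$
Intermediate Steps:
$Y{\left(X,o \right)} = \frac{51}{2}$ ($Y{\left(X,o \right)} = \left(- \frac{1}{4}\right) \left(-102\right) = \frac{51}{2}$)
$49535 + Y{\left(56,Q{\left(-10,15 \right)} \right)} = 49535 + \frac{51}{2} = \frac{99121}{2}$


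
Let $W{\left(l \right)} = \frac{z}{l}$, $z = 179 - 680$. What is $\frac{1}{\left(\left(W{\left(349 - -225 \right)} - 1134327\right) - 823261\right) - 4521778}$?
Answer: $- \frac{574}{3719156585} \approx -1.5434 \cdot 10^{-7}$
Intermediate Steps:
$z = -501$ ($z = 179 - 680 = -501$)
$W{\left(l \right)} = - \frac{501}{l}$
$\frac{1}{\left(\left(W{\left(349 - -225 \right)} - 1134327\right) - 823261\right) - 4521778} = \frac{1}{\left(\left(- \frac{501}{349 - -225} - 1134327\right) - 823261\right) - 4521778} = \frac{1}{\left(\left(- \frac{501}{349 + 225} - 1134327\right) - 823261\right) - 4521778} = \frac{1}{\left(\left(- \frac{501}{574} - 1134327\right) - 823261\right) - 4521778} = \frac{1}{\left(- \frac{651104199}{574} - 823261\right) - 4521778} = \frac{1}{- \frac{1123656013}{574} - 4521778} = \frac{1}{- \frac{3719156585}{574}} = - \frac{574}{3719156585}$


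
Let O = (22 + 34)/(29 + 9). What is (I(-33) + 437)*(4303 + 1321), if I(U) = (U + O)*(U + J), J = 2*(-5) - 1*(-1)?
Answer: 9904456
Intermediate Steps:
J = -9 (J = -10 + 1 = -9)
O = 28/19 (O = 56/38 = 56*(1/38) = 28/19 ≈ 1.4737)
I(U) = (-9 + U)*(28/19 + U) (I(U) = (U + 28/19)*(U - 9) = (28/19 + U)*(-9 + U) = (-9 + U)*(28/19 + U))
(I(-33) + 437)*(4303 + 1321) = ((-252/19 + (-33)² - 143/19*(-33)) + 437)*(4303 + 1321) = ((-252/19 + 1089 + 4719/19) + 437)*5624 = (25158/19 + 437)*5624 = (33461/19)*5624 = 9904456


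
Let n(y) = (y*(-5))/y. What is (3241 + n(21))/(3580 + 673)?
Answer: 3236/4253 ≈ 0.76087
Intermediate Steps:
n(y) = -5 (n(y) = (-5*y)/y = -5)
(3241 + n(21))/(3580 + 673) = (3241 - 5)/(3580 + 673) = 3236/4253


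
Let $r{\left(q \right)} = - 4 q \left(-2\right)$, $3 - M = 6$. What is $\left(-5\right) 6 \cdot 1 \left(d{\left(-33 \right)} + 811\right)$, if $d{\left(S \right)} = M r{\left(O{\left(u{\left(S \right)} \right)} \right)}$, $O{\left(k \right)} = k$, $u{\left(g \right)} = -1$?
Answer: $-25050$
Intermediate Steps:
$M = -3$ ($M = 3 - 6 = -3$)
$r{\left(q \right)} = 8 q$
$d{\left(S \right)} = 24$ ($d{\left(S \right)} = - 3 \cdot 8 \left(-1\right) = \left(-3\right) \left(-8\right) = 24$)
$\left(-5\right) 6 \cdot 1 \left(d{\left(-33 \right)} + 811\right) = \left(-5\right) 6 \cdot 1 \left(24 + 811\right) = \left(-30\right) 1 \cdot 835 = \left(-30\right) 835 = -25050$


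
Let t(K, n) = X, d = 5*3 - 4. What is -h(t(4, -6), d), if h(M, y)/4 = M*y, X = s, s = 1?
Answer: -44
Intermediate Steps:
d = 11 (d = 15 - 4 = 11)
X = 1
t(K, n) = 1
h(M, y) = 4*M*y (h(M, y) = 4*(M*y) = 4*M*y)
-h(t(4, -6), d) = -4*11 = -1*44 = -44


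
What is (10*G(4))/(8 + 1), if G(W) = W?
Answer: 40/9 ≈ 4.4444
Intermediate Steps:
(10*G(4))/(8 + 1) = (10*4)/(8 + 1) = 40/9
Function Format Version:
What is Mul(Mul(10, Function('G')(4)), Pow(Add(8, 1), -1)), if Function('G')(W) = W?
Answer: Rational(40, 9) ≈ 4.4444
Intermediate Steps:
Mul(Mul(10, Function('G')(4)), Pow(Add(8, 1), -1)) = Mul(Mul(10, 4), Pow(Add(8, 1), -1)) = Mul(40, Pow(9, -1)) = Mul(40, Rational(1, 9)) = Rational(40, 9)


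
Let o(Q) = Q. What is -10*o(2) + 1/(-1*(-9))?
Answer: -179/9 ≈ -19.889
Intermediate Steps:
-10*o(2) + 1/(-1*(-9)) = -10*2 + 1/(-1*(-9)) = -20 + 1/9 = -20 + ⅑ = -179/9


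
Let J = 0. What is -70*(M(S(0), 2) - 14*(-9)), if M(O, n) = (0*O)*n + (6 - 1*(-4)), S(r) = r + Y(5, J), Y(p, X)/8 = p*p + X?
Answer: -9520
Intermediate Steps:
Y(p, X) = 8*X + 8*p² (Y(p, X) = 8*(p*p + X) = 8*(p² + X) = 8*(X + p²) = 8*X + 8*p²)
S(r) = 200 + r (S(r) = r + (8*0 + 8*5²) = r + (0 + 8*25) = r + (0 + 200) = r + 200 = 200 + r)
M(O, n) = 10 (M(O, n) = 0*n + (6 + 4) = 0 + 10 = 10)
-70*(M(S(0), 2) - 14*(-9)) = -70*(10 - 14*(-9)) = -70*(10 + 126) = -70*136 = -9520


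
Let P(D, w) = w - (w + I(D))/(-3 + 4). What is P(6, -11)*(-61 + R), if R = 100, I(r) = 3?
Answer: -117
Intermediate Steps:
P(D, w) = -3 (P(D, w) = w - (w + 3)/(-3 + 4) = w - (3 + w)/1 = w - (3 + w) = w + (-3 - w) = -3)
P(6, -11)*(-61 + R) = -3*(-61 + 100) = -3*39 = -117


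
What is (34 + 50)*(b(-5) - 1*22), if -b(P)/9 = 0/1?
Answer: -1848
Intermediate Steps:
b(P) = 0 (b(P) = -0/1 = -0 = -9*0 = 0)
(34 + 50)*(b(-5) - 1*22) = (34 + 50)*(0 - 1*22) = 84*(0 - 22) = 84*(-22) = -1848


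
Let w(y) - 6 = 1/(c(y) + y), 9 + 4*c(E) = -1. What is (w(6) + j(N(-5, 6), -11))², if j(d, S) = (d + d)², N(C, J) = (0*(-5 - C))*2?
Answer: 1936/49 ≈ 39.510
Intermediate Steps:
c(E) = -5/2 (c(E) = -9/4 + (¼)*(-1) = -9/4 - ¼ = -5/2)
N(C, J) = 0 (N(C, J) = 0*2 = 0)
j(d, S) = 4*d² (j(d, S) = (2*d)² = 4*d²)
w(y) = 6 + 1/(-5/2 + y)
(w(6) + j(N(-5, 6), -11))² = (4*(-7 + 3*6)/(-5 + 2*6) + 4*0²)² = (4*(-7 + 18)/(-5 + 12) + 4*0)² = (4*11/7 + 0)² = (4*(⅐)*11 + 0)² = (44/7 + 0)² = (44/7)² = 1936/49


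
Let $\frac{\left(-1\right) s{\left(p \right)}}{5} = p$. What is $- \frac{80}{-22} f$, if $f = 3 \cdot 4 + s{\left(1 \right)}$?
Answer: $\frac{280}{11} \approx 25.455$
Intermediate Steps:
$s{\left(p \right)} = - 5 p$
$f = 7$ ($f = 3 \cdot 4 - 5 = 12 - 5 = 7$)
$- \frac{80}{-22} f = - \frac{80}{-22} \cdot 7 = \left(-80\right) \left(- \frac{1}{22}\right) 7 = \frac{40}{11} \cdot 7 = \frac{280}{11}$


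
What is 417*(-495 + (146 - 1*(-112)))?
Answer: -98829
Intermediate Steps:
417*(-495 + (146 - 1*(-112))) = 417*(-495 + (146 + 112)) = 417*(-495 + 258) = 417*(-237) = -98829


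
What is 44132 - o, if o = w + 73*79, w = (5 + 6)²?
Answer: 38244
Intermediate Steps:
w = 121 (w = 11² = 121)
o = 5888 (o = 121 + 73*79 = 121 + 5767 = 5888)
44132 - o = 44132 - 1*5888 = 44132 - 5888 = 38244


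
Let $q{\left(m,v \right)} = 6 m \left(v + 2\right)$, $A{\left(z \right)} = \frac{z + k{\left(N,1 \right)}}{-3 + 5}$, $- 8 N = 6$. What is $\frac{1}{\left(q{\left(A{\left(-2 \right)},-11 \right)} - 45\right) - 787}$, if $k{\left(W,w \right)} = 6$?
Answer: $- \frac{1}{940} \approx -0.0010638$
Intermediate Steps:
$N = - \frac{3}{4}$ ($N = \left(- \frac{1}{8}\right) 6 = - \frac{3}{4} \approx -0.75$)
$A{\left(z \right)} = 3 + \frac{z}{2}$ ($A{\left(z \right)} = \frac{z + 6}{-3 + 5} = \frac{6 + z}{2} = \left(6 + z\right) \frac{1}{2} = 3 + \frac{z}{2}$)
$q{\left(m,v \right)} = 6 m \left(2 + v\right)$
$\frac{1}{\left(q{\left(A{\left(-2 \right)},-11 \right)} - 45\right) - 787} = \frac{1}{\left(6 \left(3 + \frac{1}{2} \left(-2\right)\right) \left(2 - 11\right) - 45\right) - 787} = \frac{1}{\left(6 \left(3 - 1\right) \left(-9\right) - 45\right) - 787} = \frac{1}{\left(6 \cdot 2 \left(-9\right) - 45\right) - 787} = \frac{1}{\left(-108 - 45\right) - 787} = \frac{1}{-153 - 787} = \frac{1}{-940} = - \frac{1}{940}$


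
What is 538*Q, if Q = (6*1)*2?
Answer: 6456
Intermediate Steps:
Q = 12 (Q = 6*2 = 12)
538*Q = 538*12 = 6456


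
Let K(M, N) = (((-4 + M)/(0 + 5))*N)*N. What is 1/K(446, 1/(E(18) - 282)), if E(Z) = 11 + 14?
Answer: 330245/442 ≈ 747.16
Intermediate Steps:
E(Z) = 25
K(M, N) = N**2*(-4/5 + M/5) (K(M, N) = (((-4 + M)/5)*N)*N = (((-4 + M)*(1/5))*N)*N = ((-4/5 + M/5)*N)*N = (N*(-4/5 + M/5))*N = N**2*(-4/5 + M/5))
1/K(446, 1/(E(18) - 282)) = 1/((1/(25 - 282))**2*(-4 + 446)/5) = 1/((1/5)*(1/(-257))**2*442) = 1/((1/5)*(-1/257)**2*442) = 1/((1/5)*(1/66049)*442) = 1/(442/330245) = 330245/442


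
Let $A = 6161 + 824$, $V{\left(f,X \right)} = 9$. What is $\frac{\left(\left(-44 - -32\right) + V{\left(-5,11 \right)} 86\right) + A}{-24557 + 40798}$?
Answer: $\frac{7747}{16241} \approx 0.477$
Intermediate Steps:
$A = 6985$
$\frac{\left(\left(-44 - -32\right) + V{\left(-5,11 \right)} 86\right) + A}{-24557 + 40798} = \frac{\left(\left(-44 - -32\right) + 9 \cdot 86\right) + 6985}{-24557 + 40798} = \frac{\left(\left(-44 + 32\right) + 774\right) + 6985}{16241} = \left(\left(-12 + 774\right) + 6985\right) \frac{1}{16241} = \left(762 + 6985\right) \frac{1}{16241} = 7747 \cdot \frac{1}{16241} = \frac{7747}{16241}$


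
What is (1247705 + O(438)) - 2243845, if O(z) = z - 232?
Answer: -995934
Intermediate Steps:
O(z) = -232 + z
(1247705 + O(438)) - 2243845 = (1247705 + (-232 + 438)) - 2243845 = (1247705 + 206) - 2243845 = 1247911 - 2243845 = -995934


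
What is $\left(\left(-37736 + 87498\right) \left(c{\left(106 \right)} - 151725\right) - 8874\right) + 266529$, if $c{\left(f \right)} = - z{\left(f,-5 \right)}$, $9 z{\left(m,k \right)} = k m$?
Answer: $- \frac{67922562295}{9} \approx -7.547 \cdot 10^{9}$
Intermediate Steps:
$z{\left(m,k \right)} = \frac{k m}{9}$
$c{\left(f \right)} = \frac{5 f}{9}$ ($c{\left(f \right)} = - \frac{\left(-5\right) f}{9} = \frac{5 f}{9}$)
$\left(\left(-37736 + 87498\right) \left(c{\left(106 \right)} - 151725\right) - 8874\right) + 266529 = \left(\left(-37736 + 87498\right) \left(\frac{5}{9} \cdot 106 - 151725\right) - 8874\right) + 266529 = \left(49762 \left(\frac{530}{9} - 151725\right) - 8874\right) + 266529 = \left(49762 \left(- \frac{1364995}{9}\right) - 8874\right) + 266529 = \left(- \frac{67924881190}{9} - 8874\right) + 266529 = - \frac{67924961056}{9} + 266529 = - \frac{67922562295}{9}$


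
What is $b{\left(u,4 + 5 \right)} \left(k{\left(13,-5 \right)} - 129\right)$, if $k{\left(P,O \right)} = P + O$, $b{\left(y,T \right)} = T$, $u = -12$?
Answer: $-1089$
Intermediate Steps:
$k{\left(P,O \right)} = O + P$
$b{\left(u,4 + 5 \right)} \left(k{\left(13,-5 \right)} - 129\right) = \left(4 + 5\right) \left(\left(-5 + 13\right) - 129\right) = 9 \left(8 - 129\right) = 9 \left(-121\right) = -1089$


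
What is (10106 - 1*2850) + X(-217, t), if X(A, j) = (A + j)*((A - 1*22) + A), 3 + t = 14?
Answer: 101192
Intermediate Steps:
t = 11 (t = -3 + 14 = 11)
X(A, j) = (-22 + 2*A)*(A + j) (X(A, j) = (A + j)*((A - 22) + A) = (A + j)*((-22 + A) + A) = (A + j)*(-22 + 2*A) = (-22 + 2*A)*(A + j))
(10106 - 1*2850) + X(-217, t) = (10106 - 1*2850) + (-22*(-217) - 22*11 + 2*(-217)² + 2*(-217)*11) = (10106 - 2850) + (4774 - 242 + 2*47089 - 4774) = 7256 + (4774 - 242 + 94178 - 4774) = 7256 + 93936 = 101192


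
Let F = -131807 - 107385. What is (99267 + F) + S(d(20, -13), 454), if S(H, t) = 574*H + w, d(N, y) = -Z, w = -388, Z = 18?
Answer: -150645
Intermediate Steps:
d(N, y) = -18 (d(N, y) = -1*18 = -18)
F = -239192
S(H, t) = -388 + 574*H (S(H, t) = 574*H - 388 = -388 + 574*H)
(99267 + F) + S(d(20, -13), 454) = (99267 - 239192) + (-388 + 574*(-18)) = -139925 + (-388 - 10332) = -139925 - 10720 = -150645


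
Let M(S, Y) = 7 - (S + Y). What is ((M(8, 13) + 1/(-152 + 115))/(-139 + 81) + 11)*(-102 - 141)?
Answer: -5862375/2146 ≈ -2731.8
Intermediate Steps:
M(S, Y) = 7 - S - Y (M(S, Y) = 7 + (-S - Y) = 7 - S - Y)
((M(8, 13) + 1/(-152 + 115))/(-139 + 81) + 11)*(-102 - 141) = (((7 - 1*8 - 1*13) + 1/(-152 + 115))/(-139 + 81) + 11)*(-102 - 141) = (((7 - 8 - 13) + 1/(-37))/(-58) + 11)*(-243) = ((-14 - 1/37)*(-1/58) + 11)*(-243) = (-519/37*(-1/58) + 11)*(-243) = (519/2146 + 11)*(-243) = (24125/2146)*(-243) = -5862375/2146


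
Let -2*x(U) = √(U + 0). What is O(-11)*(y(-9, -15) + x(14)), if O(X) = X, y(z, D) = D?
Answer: 165 + 11*√14/2 ≈ 185.58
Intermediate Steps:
x(U) = -√U/2 (x(U) = -√(U + 0)/2 = -√U/2)
O(-11)*(y(-9, -15) + x(14)) = -11*(-15 - √14/2) = 165 + 11*√14/2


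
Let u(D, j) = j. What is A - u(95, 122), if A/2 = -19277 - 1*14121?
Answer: -66918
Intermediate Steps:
A = -66796 (A = 2*(-19277 - 1*14121) = 2*(-19277 - 14121) = 2*(-33398) = -66796)
A - u(95, 122) = -66796 - 1*122 = -66796 - 122 = -66918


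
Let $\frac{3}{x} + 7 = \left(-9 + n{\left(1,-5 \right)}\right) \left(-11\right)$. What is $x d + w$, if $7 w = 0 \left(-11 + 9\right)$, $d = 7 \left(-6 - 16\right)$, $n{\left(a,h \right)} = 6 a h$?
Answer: $- \frac{231}{211} \approx -1.0948$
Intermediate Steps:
$n{\left(a,h \right)} = 6 a h$
$d = -154$ ($d = 7 \left(-22\right) = -154$)
$x = \frac{3}{422}$ ($x = \frac{3}{-7 + \left(-9 + 6 \cdot 1 \left(-5\right)\right) \left(-11\right)} = \frac{3}{-7 + \left(-9 - 30\right) \left(-11\right)} = \frac{3}{-7 - -429} = \frac{3}{-7 + 429} = \frac{3}{422} \approx 0.007109$)
$w = 0$ ($w = \frac{0 \left(-11 + 9\right)}{7} = \frac{0 \left(-2\right)}{7} = \frac{1}{7} \cdot 0 = 0$)
$x d + w = \frac{3}{422} \left(-154\right) + 0 = - \frac{231}{211} + 0 = - \frac{231}{211}$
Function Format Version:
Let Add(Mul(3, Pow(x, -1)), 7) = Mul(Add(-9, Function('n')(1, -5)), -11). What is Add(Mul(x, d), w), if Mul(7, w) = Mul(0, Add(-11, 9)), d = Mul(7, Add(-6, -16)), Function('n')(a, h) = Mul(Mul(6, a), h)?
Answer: Rational(-231, 211) ≈ -1.0948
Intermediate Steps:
Function('n')(a, h) = Mul(6, a, h)
d = -154 (d = Mul(7, -22) = -154)
x = Rational(3, 422) (x = Mul(3, Pow(Add(-7, Mul(Add(-9, Mul(6, 1, -5)), -11)), -1)) = Mul(3, Pow(Add(-7, Mul(Add(-9, -30), -11)), -1)) = Mul(3, Pow(Add(-7, Mul(-39, -11)), -1)) = Mul(3, Pow(Add(-7, 429), -1)) = Mul(3, Pow(422, -1)) = Mul(3, Rational(1, 422)) = Rational(3, 422) ≈ 0.0071090)
w = 0 (w = Mul(Rational(1, 7), Mul(0, Add(-11, 9))) = Mul(Rational(1, 7), Mul(0, -2)) = Mul(Rational(1, 7), 0) = 0)
Add(Mul(x, d), w) = Add(Mul(Rational(3, 422), -154), 0) = Add(Rational(-231, 211), 0) = Rational(-231, 211)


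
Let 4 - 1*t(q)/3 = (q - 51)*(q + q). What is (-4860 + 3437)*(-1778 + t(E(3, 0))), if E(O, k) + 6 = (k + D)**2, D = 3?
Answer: 1283546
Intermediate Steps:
E(O, k) = -6 + (3 + k)**2 (E(O, k) = -6 + (k + 3)**2 = -6 + (3 + k)**2)
t(q) = 12 - 6*q*(-51 + q) (t(q) = 12 - 3*(q - 51)*(q + q) = 12 - 3*(-51 + q)*2*q = 12 - 6*q*(-51 + q))
(-4860 + 3437)*(-1778 + t(E(3, 0))) = (-4860 + 3437)*(-1778 + (12 - 6*(-6 + (3 + 0)**2)**2 + 306*(-6 + (3 + 0)**2))) = -1423*(-1778 + (12 - 6*(-6 + 3**2)**2 + 306*(-6 + 3**2))) = -1423*(-1778 + (12 - 6*(-6 + 9)**2 + 306*(-6 + 9))) = -1423*(-1778 + (12 - 6*3**2 + 306*3)) = -1423*(-1778 + (12 - 6*9 + 918)) = -1423*(-1778 + (12 - 54 + 918)) = -1423*(-1778 + 876) = -1423*(-902) = 1283546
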